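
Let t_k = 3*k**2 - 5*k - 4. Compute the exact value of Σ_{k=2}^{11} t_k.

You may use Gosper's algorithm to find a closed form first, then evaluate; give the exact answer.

Σ = 1150

Compute t_(k+1)/t_k: get (3*k**2 + k - 6)/(3*k**2 - 5*k - 4).
Gosper form: A/B · C(k+1)/C(k) with A=1, B=1, C=k**2 - 5*k/3 - 4/3.
Solve (1)·f(k+1) − (1)·f(k) = k**2 - 5*k/3 - 4/3.
Degrees (0,0,2) ⇒ d ≤ 3.
Coefficient equations give f(k) = k*(k**2 - 4*k - 1)/3.
Certificate R = B(k−1)f/C = k*(k**2 - 4*k - 1)/(3*k**2 - 5*k - 4) gives s_k = k*(k**2 - 4*k - 1).
Check: Δs_k = 3*k**2 - 5*k - 4. ✓
Σ_(k=2)^(11) t_k = s_(12) − s_(2) = 1140 − (-10) = 1150.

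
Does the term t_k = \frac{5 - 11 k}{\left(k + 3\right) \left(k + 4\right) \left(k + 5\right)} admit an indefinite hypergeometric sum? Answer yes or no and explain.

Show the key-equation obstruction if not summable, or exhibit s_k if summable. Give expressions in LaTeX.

Yes. s_k = \frac{k \left(17 - 7 k\right)}{6 \left(k + 3\right) \left(k + 4\right)}.

The ratio is (k + 3)*(11*k + 6)/((k + 6)*(11*k - 5)).
A = k + 3, B = k + 6, C = k - 5/11.
f must satisfy (k + 3)·f(k+1) − (k + 5)·f(k) = k - 5/11.
From deg A=1, deg B=1, deg C=1: d=2.
Solving with deg f ≤ 2: f(k) = k*(7*k - 17)/66.
R(k) = B(k−1)·f(k)/C(k) = k*(k + 5)*(7*k - 17)/(6*(11*k - 5)); s_k = R·t_k = k*(17 - 7*k)/(6*(k + 3)*(k + 4)).
Check: Δs_k = (5 - 11*k)/(k**3 + 12*k**2 + 47*k + 60). ✓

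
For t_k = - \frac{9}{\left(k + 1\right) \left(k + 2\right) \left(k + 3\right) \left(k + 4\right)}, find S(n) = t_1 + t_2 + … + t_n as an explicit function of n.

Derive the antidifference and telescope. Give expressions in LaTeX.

t_(k+1)/t_k = (k + 1)/(k + 5).
A = k + 1, B = k + 5, C = 1.
Key eq: (k + 1)·f(k+1) = (k + 4)·f(k) + (1).
d = 3 from the (1,1,0) case.
A polynomial solution: f(k) = k*(k**2 + 6*k + 11)/18.
Then R = B(k−1)f/C = k*(k + 4)*(k**2 + 6*k + 11)/18, so s_k = R(k)·t_k = k*(-k**2 - 6*k - 11)/(2*(k + 1)*(k + 2)*(k + 3)).
s_(k+1) − s_k = -9/(k**4 + 10*k**3 + 35*k**2 + 50*k + 24) = t_k.
Telescope: S(n) = s_(n+1) − s_(1) = (-n**3 - 9*n**2 - 26*n - 18)/(2*(n**3 + 9*n**2 + 26*n + 24)) − (-3/8) = n*(-n**2 - 9*n - 26)/(8*(n**3 + 9*n**2 + 26*n + 24)).

S(n) = \frac{n \left(- n^{2} - 9 n - 26\right)}{8 \left(n^{3} + 9 n^{2} + 26 n + 24\right)}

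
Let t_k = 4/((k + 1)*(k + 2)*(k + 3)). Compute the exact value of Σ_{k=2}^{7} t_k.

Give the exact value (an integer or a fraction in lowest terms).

Step 1: r(k) = (k + 1)/(k + 4).
Take A(k)=k + 1, B(k)=k + 4, C(k)=1.
Solve (k + 1)·f(k+1) − (k + 3)·f(k) = 1.
Degrees (1,1,0) ⇒ d ≤ 2.
Coefficient equations give f(k) = k*(k + 3)/4.
Certificate R = B(k−1)f/C = k*(k + 3)**2/4 gives s_k = k*(k + 3)/((k + 1)*(k + 2)).
Verify: 4/(k**3 + 6*k**2 + 11*k + 6) matches t_k.
Σ_(k=2)^(7) t_k = s_(8) − s_(2) = 44/45 − (5/6) = 13/90.

Σ = 13/90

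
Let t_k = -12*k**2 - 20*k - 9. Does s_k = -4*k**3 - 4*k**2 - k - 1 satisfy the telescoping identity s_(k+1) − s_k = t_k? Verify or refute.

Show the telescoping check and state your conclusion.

Valid — Δs_k = t_k.

s_(k+1) = -4*k**3 - 16*k**2 - 21*k - 10
s_(k+1) − s_k = -12*k**2 - 20*k - 9
(s_(k+1) − s_k) − t_k = 0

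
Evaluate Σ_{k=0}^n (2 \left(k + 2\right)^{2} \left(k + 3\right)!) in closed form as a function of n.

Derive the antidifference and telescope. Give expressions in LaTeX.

The ratio is (k + 3)**2*(k + 4)/(k + 2)**2.
Factor: A=k + 4; B=1; C=k**2 + 4*k + 4.
Set up (k + 4)·f(k+1) − (1)·f(k) − (k**2 + 4*k + 4) = 0.
d = 1 from the (1,0,2) case.
A polynomial solution: f(k) = k.
Get s_k = R·t_k = 2*k*factorial(k + 3) with R(k) = B(k−1)f(k)/C(k) = k/(k + 2)**2.
s_(k+1) − s_k = 2*(k + 2)**2*factorial(k + 3) = t_k.
s_(n+1) = 2*(n + 1)*factorial(n + 4) and s_(0) = 0, so S(n) = 2*(n + 1)*factorial(n + 4).

S(n) = 2 \left(n + 1\right) \left(n + 4\right)!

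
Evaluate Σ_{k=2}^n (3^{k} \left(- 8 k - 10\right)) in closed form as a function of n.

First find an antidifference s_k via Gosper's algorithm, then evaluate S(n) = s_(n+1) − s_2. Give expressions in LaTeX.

S(n) = - 12 \cdot 3^{n} n - 9 \cdot 3^{n} + 63

r(k) = 3*(4*k + 9)/(4*k + 5) after simplifying.
Normal form (A,B,C) = (3, 1, k + 5/4).
Solve (3)·f(k+1) − (1)·f(k) = k + 5/4.
d = 1 from the (0,0,1) case.
Solving with deg f ≤ 1: f(k) = (4*k - 1)/8.
R(k) = B(k−1)·f(k)/C(k) = (4*k - 1)/(2*(4*k + 5)); s_k = R·t_k = 3**k*(1 - 4*k).
Verify: 3**k*(-8*k - 10) matches t_k.
Evaluate: s_(n+1) = 3**(n + 1)*(-4*n - 3); subtract s_(2) = -63 ⇒ S(n) = -12*3**n*n - 9*3**n + 63.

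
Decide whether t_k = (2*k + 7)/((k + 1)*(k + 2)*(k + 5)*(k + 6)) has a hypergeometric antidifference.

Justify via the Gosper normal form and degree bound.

Yes. s_k = k*(k + 6)/(5*(k**2 + 6*k + 5)).

t_(k+1)/t_k = (k + 1)*(k + 5)*(2*k + 9)/((k + 3)*(k + 7)*(2*k + 7)).
Normal form (A,B,C) = (k + 1, k + 7, k**3 + 21*k**2/2 + 73*k/2 + 42).
Need (k + 1)·f(k+1) − (k + 6)·f(k) = k**3 + 21*k**2/2 + 73*k/2 + 42.
From deg A=1, deg B=1, deg C=3: d=5.
Coefficient equations give f(k) = k*(k + 2)*(k + 3)*(k + 4)*(k + 6)/10.
R(k) = B(k−1)·f(k)/C(k) = k*(k + 2)*(k + 6)**2/(5*(2*k + 7)); s_k = R·t_k = k*(k + 6)/(5*(k**2 + 6*k + 5)).
s_(k+1) − s_k = (2*k + 7)/(k**4 + 14*k**3 + 65*k**2 + 112*k + 60) = t_k.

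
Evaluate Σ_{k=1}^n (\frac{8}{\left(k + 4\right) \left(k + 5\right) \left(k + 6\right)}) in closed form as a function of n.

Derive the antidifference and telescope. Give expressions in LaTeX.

r(k) = (k + 4)/(k + 7) after simplifying.
A = k + 4, B = k + 7, C = 1.
Need (k + 4)·f(k+1) − (k + 6)·f(k) = 1.
d = 2 from the (1,1,0) case.
Solving with deg f ≤ 2: f(k) = k*(k + 9)/40.
Get s_k = R·t_k = k*(k + 9)/(5*(k + 4)*(k + 5)) with R(k) = B(k−1)f(k)/C(k) = k*(k + 6)*(k + 9)/40.
Check: Δs_k = 8/(k**3 + 15*k**2 + 74*k + 120). ✓
s_(n+1) = (n**2 + 11*n + 10)/(5*(n**2 + 11*n + 30)) and s_(1) = 1/15, so S(n) = 2*n*(n + 11)/(15*(n**2 + 11*n + 30)).

S(n) = \frac{2 n \left(n + 11\right)}{15 \left(n^{2} + 11 n + 30\right)}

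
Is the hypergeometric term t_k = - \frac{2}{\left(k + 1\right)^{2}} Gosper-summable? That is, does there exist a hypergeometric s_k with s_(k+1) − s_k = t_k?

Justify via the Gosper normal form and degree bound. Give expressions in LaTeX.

No — key equation has no polynomial f.

r(k) = (k + 1)**2/(k + 2)**2 after simplifying.
Take A(k)=k**2 + 2*k + 1, B(k)=k**2 + 4*k + 4, C(k)=1.
Solve (k**2 + 2*k + 1)·f(k+1) − (k**2 + 2*k + 1)·f(k) = 1.
deg f ≤ 0 (via 2,2,0).
Generic f = c0 gives residual -1; -1 = 0 cannot hold, so t_k is not Gosper-summable.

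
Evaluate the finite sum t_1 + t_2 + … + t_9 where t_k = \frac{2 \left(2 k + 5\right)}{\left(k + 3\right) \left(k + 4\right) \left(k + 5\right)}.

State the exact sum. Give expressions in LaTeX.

Ratio r(k) = (k + 3)*(2*k + 7)/((k + 6)*(2*k + 5)).
Factor: A=k + 3; B=k + 6; C=k + 5/2.
f must satisfy (k + 3)·f(k+1) − (k + 5)·f(k) = k + 5/2.
deg f ≤ 2 (via 1,1,1).
Coefficient equations give f(k) = k*(11*k + 29)/48.
R(k) = B(k−1)·f(k)/C(k) = k*(k + 5)*(11*k + 29)/(24*(2*k + 5)); s_k = R·t_k = k*(11*k + 29)/(12*(k + 3)*(k + 4)).
Check: Δs_k = 2*(2*k + 5)/(k**3 + 12*k**2 + 47*k + 60). ✓
Sum = s_(10) − s_(1); s_(10) = 695/1092, s_(1) = 1/6 ⇒ 171/364.

Σ = 171/364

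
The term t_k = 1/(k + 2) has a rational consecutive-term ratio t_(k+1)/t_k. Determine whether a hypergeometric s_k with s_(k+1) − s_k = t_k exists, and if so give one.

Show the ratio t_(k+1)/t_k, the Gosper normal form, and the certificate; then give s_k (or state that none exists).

no hypergeometric antidifference exists

Step 1: r(k) = (k + 2)/(k + 3).
Normal form (A,B,C) = (k + 2, k + 3, 1).
Need (k + 2)·f(k+1) − (k + 2)·f(k) = 1.
Bound: deg f ≤ 0.
Put f(k) = c0: A·f(k+1) − B(k−1)·f(k) − C = -1; need -1 = 0 — inconsistent ⇒ no f, not summable.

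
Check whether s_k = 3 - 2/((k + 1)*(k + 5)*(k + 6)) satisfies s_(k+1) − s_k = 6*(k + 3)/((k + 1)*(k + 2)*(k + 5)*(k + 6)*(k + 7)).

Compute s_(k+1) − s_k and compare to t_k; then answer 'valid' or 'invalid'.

s_(k+1) = 3 - 2/((k + 2)*(k + 6)*(k + 7))
s_(k+1) − s_k = 6*(k + 3)/(k**5 + 21*k**4 + 163*k**3 + 567*k**2 + 844*k + 420)
(s_(k+1) − s_k) − t_k = 0

Valid — Δs_k = t_k.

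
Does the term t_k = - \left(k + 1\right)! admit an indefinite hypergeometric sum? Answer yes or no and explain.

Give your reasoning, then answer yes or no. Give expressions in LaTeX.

No — t_k has no hypergeometric antidifference.

The ratio is k + 2.
Gosper form: A/B · C(k+1)/C(k) with A=k + 2, B=1, C=1.
Solve (k + 2)·f(k+1) − (1)·f(k) = 1.
Bound: deg f ≤ -1.
Negative degree bound (-1): no f exists, t_k not Gosper-summable.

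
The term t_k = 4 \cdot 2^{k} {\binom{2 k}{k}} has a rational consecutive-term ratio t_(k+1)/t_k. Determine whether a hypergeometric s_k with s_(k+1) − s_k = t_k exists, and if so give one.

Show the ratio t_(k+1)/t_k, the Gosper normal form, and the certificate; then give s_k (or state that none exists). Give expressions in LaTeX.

no hypergeometric antidifference exists

r(k) = 4*(2*k + 1)/(k + 1) after simplifying.
Factor: A=8*k + 4; B=k + 1; C=1.
Set up (8*k + 4)·f(k+1) − (k)·f(k) − (1) = 0.
From deg A=1, deg B=1, deg C=0: d=-1.
Bound -1 < 0, so the key equation has no polynomial solution.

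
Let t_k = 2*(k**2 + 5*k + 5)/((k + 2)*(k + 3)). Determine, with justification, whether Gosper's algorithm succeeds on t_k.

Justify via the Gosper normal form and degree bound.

Compute t_(k+1)/t_k: get (k + 2)*(5*k + (k + 1)**2 + 10)/((k + 4)*(k**2 + 5*k + 5)).
Normal form (A,B,C) = (k + 2, k + 4, k**2 + 5*k + 5).
f must satisfy (k + 2)·f(k+1) − (k + 3)·f(k) = k**2 + 5*k + 5.
Bound: deg f ≤ 2.
Solve for f: f(k) = k*(2*k + 3)/2 (degree 2 ≤ 2).
Certificate R = B(k−1)f/C = k*(k + 3)*(2*k + 3)/(2*(k**2 + 5*k + 5)) gives s_k = k*(2*k + 3)/(k + 2).
Check: Δs_k = 2*(k**2 + 5*k + 5)/(k**2 + 5*k + 6). ✓

Yes. s_k = k*(2*k + 3)/(k + 2).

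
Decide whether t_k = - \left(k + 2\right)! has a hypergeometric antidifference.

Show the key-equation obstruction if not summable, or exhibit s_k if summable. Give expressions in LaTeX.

The ratio is k + 3.
Factor: A=k + 3; B=1; C=1.
Set up (k + 3)·f(k+1) − (1)·f(k) − (1) = 0.
From deg A=1, deg B=0, deg C=0: d=-1.
d = -1 < 0 ⇒ no nonzero polynomial f; not summable.

No. Not Gosper-summable.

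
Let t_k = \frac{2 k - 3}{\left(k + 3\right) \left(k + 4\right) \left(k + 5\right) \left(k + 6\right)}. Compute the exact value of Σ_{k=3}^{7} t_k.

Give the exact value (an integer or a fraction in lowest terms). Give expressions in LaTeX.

Σ = 205/48048

Compute t_(k+1)/t_k: get (k + 3)*(2*k - 1)/((k + 7)*(2*k - 3)).
So A=k + 3 and B=k + 7, with C=k - 3/2.
f must satisfy (k + 3)·f(k+1) − (k + 6)·f(k) = k - 3/2.
From deg A=1, deg B=1, deg C=1: d=3.
Solve for f: f(k) = -k/2 (degree 1 ≤ 3).
R(k) = B(k−1)·f(k)/C(k) = -k*(k + 6)/(2*k - 3); s_k = R·t_k = -k/((k + 3)*(k + 4)*(k + 5)).
s_(k+1) − s_k = (2*k - 3)/(k**4 + 18*k**3 + 119*k**2 + 342*k + 360) = t_k.
Σ_(k=3)^(7) t_k = s_(8) − s_(3) = -2/429 − (-1/112) = 205/48048.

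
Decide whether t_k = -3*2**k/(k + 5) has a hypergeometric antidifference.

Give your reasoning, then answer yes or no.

No; the degree bound rules out any f.

r(k) = 2*(k + 5)/(k + 6) after simplifying.
Factor: A=2*k + 10; B=k + 6; C=1.
Solve (2*k + 10)·f(k+1) − (k + 5)·f(k) = 1.
d = -1 from the (1,1,0) case.
Negative degree bound (-1): no f exists, t_k not Gosper-summable.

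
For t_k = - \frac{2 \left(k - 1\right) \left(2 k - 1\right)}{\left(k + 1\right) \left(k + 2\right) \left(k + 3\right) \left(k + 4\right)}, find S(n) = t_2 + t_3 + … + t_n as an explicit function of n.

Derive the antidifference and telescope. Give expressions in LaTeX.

Step 1: r(k) = k*(k + 1)*(2*k + 1)/((k - 1)*(k + 5)*(2*k - 1)).
Factor: A=k + 1; B=k + 5; C=k**2 - 3*k/2 + 1/2.
f must satisfy (k + 1)·f(k+1) − (k + 4)·f(k) = k**2 - 3*k/2 + 1/2.
d = 3 from the (1,1,2) case.
A polynomial solution: f(k) = k*(k**2 - 2*k + 5)/8.
Then R = B(k−1)f/C = k*(k + 4)*(k**2 - 2*k + 5)/(4*(k - 1)*(2*k - 1)), so s_k = R(k)·t_k = k*(-k**2 + 2*k - 5)/(2*(k**3 + 6*k**2 + 11*k + 6)).
s_(k+1) − s_k = 2*(-2*k**2 + 3*k - 1)/(k**4 + 10*k**3 + 35*k**2 + 50*k + 24) = t_k.
Telescope: S(n) = s_(n+1) − s_(2) = (-n**3 - n**2 - 4*n - 4)/(2*(n**3 + 9*n**2 + 26*n + 24)) − (-1/12) = n*(-5*n**2 + 3*n + 2)/(12*(n**3 + 9*n**2 + 26*n + 24)).

S(n) = \frac{n \left(- 5 n^{2} + 3 n + 2\right)}{12 \left(n^{3} + 9 n^{2} + 26 n + 24\right)}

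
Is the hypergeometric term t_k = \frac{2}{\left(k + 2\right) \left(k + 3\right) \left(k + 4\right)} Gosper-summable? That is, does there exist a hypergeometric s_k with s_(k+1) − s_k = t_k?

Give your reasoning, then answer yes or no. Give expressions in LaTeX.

r(k) = (k + 2)/(k + 5) after simplifying.
Normal form (A,B,C) = (k + 2, k + 5, 1).
Key eq: (k + 2)·f(k+1) = (k + 4)·f(k) + (1).
Degrees (1,1,0) ⇒ d ≤ 2.
Solve for f: f(k) = k*(k + 5)/12 (degree 2 ≤ 2).
Then R = B(k−1)f/C = k*(k + 4)*(k + 5)/12, so s_k = R(k)·t_k = k*(k + 5)/(6*(k + 2)*(k + 3)).
Check: Δs_k = 2/(k**3 + 9*k**2 + 26*k + 24). ✓

Yes. s_k = \frac{k \left(k + 5\right)}{6 \left(k + 2\right) \left(k + 3\right)}.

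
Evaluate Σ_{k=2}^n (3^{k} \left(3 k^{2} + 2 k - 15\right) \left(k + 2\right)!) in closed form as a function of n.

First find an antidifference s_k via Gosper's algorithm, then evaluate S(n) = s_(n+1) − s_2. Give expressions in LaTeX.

S(n) = 3 \cdot 3^{n} n \left(n + 3\right)! - 6 \cdot 3^{n} \left(n + 3\right)! + 216

r(k) = 3*(3*k**3 + 17*k**2 + 14*k - 30)/(3*k**2 + 2*k - 15) after simplifying.
Normal form (A,B,C) = (3*k + 9, 1, k**2 + 2*k/3 - 5).
Set up (3*k + 9)·f(k+1) − (1)·f(k) − (k**2 + 2*k/3 - 5) = 0.
Degrees (1,0,2) ⇒ d ≤ 1.
Solve for f: f(k) = (k - 3)/3 (degree 1 ≤ 1).
R(k) = B(k−1)·f(k)/C(k) = (k - 3)/(3*k**2 + 2*k - 15); s_k = R·t_k = 3**k*(k - 3)*factorial(k + 2).
Δs = 3**k*(3*k**2 + 2*k - 15)*factorial(k + 2), as required.
Σ_(k=2)^n t_k = s_(n+1) − s_(2) = (3**(n + 1)*(n - 2)*factorial(n + 3)) − (-216), i.e. 3*3**n*n*factorial(n + 3) - 6*3**n*factorial(n + 3) + 216.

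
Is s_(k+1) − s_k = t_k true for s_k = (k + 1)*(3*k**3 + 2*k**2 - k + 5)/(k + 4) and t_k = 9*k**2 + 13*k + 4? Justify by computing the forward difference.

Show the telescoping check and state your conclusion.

s_(k+1) = (k + 2)*(-k + 3*(k + 1)**3 + 2*(k + 1)**2 + 4)/(k + 5)
s_(k+1) − s_k = (9*k**4 + 76*k**3 + 160*k**2 + 125*k + 47)/(k**2 + 9*k + 20)
(s_(k+1) − s_k) − t_k = 3*(-6*k**3 - 47*k**2 - 57*k - 11)/(k**2 + 9*k + 20)

Invalid: residual 3*(-6*k**3 - 47*k**2 - 57*k - 11)/(k**2 + 9*k + 20) ≠ 0.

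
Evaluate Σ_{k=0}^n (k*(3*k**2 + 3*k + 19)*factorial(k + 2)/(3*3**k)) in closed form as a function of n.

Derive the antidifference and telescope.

The ratio is (k + 1)*(k + 3)*(3*k + 3*(k + 1)**2 + 22)/(3*k*(3*k**2 + 3*k + 19)).
Gosper form: A/B · C(k+1)/C(k) with A=k/3 + 1, B=1, C=k**3 + k**2 + 19*k/3.
Need (k/3 + 1)·f(k+1) − (1)·f(k) = k**3 + k**2 + 19*k/3.
Bound: deg f ≤ 2.
Coefficient equations give f(k) = 3*k**2 - 3*k + 1.
So s_k = (B(k−1)f/C)·t_k = (3*(3*k**2 - 3*k + 1)/(k*(3*k**2 + 3*k + 19)))·t_k = (3*k**2 - 3*k + 1)*factorial(k + 2)/3**k.
s_(k+1) − s_k = k*(3*k**2 + 3*k + 19)*factorial(k + 2)/(3*3**k) = t_k.
Evaluate: s_(n+1) = 3**(-n - 1)*(3*n**2 + 3*n + 1)*factorial(n + 3); subtract s_(0) = 2 ⇒ S(n) = (-6*3**n + 3*n**5*factorial(n) + 21*n**4*factorial(n) + 52*n**3*factorial(n) + 57*n**2*factorial(n) + 29*n*factorial(n) + 6*factorial(n))/(3*3**n).

S(n) = (-6*3**n + 3*n**5*factorial(n) + 21*n**4*factorial(n) + 52*n**3*factorial(n) + 57*n**2*factorial(n) + 29*n*factorial(n) + 6*factorial(n))/(3*3**n)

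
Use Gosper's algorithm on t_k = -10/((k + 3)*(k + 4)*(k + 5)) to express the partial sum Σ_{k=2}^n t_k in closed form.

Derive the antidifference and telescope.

Compute t_(k+1)/t_k: get (k + 3)/(k + 6).
Take A(k)=k + 3, B(k)=k + 6, C(k)=1.
Key eq: (k + 3)·f(k+1) = (k + 5)·f(k) + (1).
Bound: deg f ≤ 2.
Coefficient equations give f(k) = k*(k + 7)/24.
Then R = B(k−1)f/C = k*(k + 5)*(k + 7)/24, so s_k = R(k)·t_k = 5*k*(-k - 7)/(12*(k + 3)*(k + 4)).
Verify: -10/(k**3 + 12*k**2 + 47*k + 60) matches t_k.
Telescope: S(n) = s_(n+1) − s_(2) = 5*(-n**2 - 9*n - 8)/(12*(n**2 + 9*n + 20)) − (-1/4) = (-n**2 - 9*n + 10)/(6*(n**2 + 9*n + 20)).

S(n) = (-n**2 - 9*n + 10)/(6*(n**2 + 9*n + 20))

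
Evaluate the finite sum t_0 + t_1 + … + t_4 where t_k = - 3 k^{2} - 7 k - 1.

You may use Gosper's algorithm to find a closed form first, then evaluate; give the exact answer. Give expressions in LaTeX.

The ratio is (3*k**2 + 13*k + 11)/(3*k**2 + 7*k + 1).
Gosper form: A/B · C(k+1)/C(k) with A=1, B=1, C=k**2 + 7*k/3 + 1/3.
Set up (1)·f(k+1) − (1)·f(k) − (k**2 + 7*k/3 + 1/3) = 0.
Degrees (0,0,2) ⇒ d ≤ 3.
Solving with deg f ≤ 3: f(k) = k*(k**2 + 2*k - 2)/3.
R(k) = B(k−1)·f(k)/C(k) = k*(k**2 + 2*k - 2)/(3*k**2 + 7*k + 1); s_k = R·t_k = k*(-k**2 - 2*k + 2).
Check: Δs_k = -3*k**2 - 7*k - 1. ✓
Σ_(k=0)^(4) t_k = s_(5) − s_(0) = -165 − (0) = -165.

Σ = -165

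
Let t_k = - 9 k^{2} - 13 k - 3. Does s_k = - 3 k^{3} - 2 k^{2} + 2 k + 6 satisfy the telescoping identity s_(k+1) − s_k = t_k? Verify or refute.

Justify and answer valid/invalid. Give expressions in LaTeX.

valid; difference matches t_k

s_(k+1) = -3*k**3 - 11*k**2 - 11*k + 3
s_(k+1) − s_k = -9*k**2 - 13*k - 3
(s_(k+1) − s_k) − t_k = 0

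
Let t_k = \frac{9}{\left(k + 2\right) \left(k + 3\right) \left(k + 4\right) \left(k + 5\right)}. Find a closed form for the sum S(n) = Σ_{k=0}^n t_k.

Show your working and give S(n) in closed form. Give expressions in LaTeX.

Step 1: r(k) = (k + 2)/(k + 6).
Gosper form: A/B · C(k+1)/C(k) with A=k + 2, B=k + 6, C=1.
Solve (k + 2)·f(k+1) − (k + 5)·f(k) = 1.
From deg A=1, deg B=1, deg C=0: d=3.
Coefficient equations give f(k) = k*(k**2 + 9*k + 26)/72.
Then R = B(k−1)f/C = k*(k + 5)*(k**2 + 9*k + 26)/72, so s_k = R(k)·t_k = k*(k**2 + 9*k + 26)/(8*(k + 2)*(k + 3)*(k + 4)).
Verify: 9/(k**4 + 14*k**3 + 71*k**2 + 154*k + 120) matches t_k.
s_(n+1) = (n**3 + 12*n**2 + 47*n + 36)/(8*(n**3 + 12*n**2 + 47*n + 60)) and s_(0) = 0, so S(n) = (n**3 + 12*n**2 + 47*n + 36)/(8*(n**3 + 12*n**2 + 47*n + 60)).

S(n) = \frac{n^{3} + 12 n^{2} + 47 n + 36}{8 \left(n^{3} + 12 n^{2} + 47 n + 60\right)}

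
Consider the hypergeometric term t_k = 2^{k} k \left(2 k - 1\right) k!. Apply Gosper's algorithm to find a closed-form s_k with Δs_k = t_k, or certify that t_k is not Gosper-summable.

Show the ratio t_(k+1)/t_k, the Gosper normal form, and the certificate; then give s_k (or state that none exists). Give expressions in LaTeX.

Compute t_(k+1)/t_k: get (k + 1)**2*(4*k + 2)/(k*(2*k - 1)).
So A=2*k + 2 and B=1, with C=k**2 - k/2.
Key eq: (2*k + 2)·f(k+1) = (1)·f(k) + (k**2 - k/2).
Bound: deg f ≤ 1.
Solving with deg f ≤ 1: f(k) = (k - 2)/2.
So s_k = (B(k−1)f/C)·t_k = ((k - 2)/(k*(2*k - 1)))·t_k = 2**k*(k - 2)*factorial(k).
Check: Δs_k = 2**k*k*(2*k - 1)*factorial(k). ✓

s_k = 2^{k} \left(k - 2\right) k!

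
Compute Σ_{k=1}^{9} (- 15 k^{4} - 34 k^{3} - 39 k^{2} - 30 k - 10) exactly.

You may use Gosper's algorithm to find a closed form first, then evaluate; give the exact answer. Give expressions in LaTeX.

Σ = -311400

t_(k+1)/t_k = (15*k**4 + 94*k**3 + 231*k**2 + 270*k + 128)/(15*k**4 + 34*k**3 + 39*k**2 + 30*k + 10).
A = 1, B = 1, C = k**4 + 34*k**3/15 + 13*k**2/5 + 2*k + 2/3.
Solve (1)·f(k+1) − (1)·f(k) = k**4 + 34*k**3/15 + 13*k**2/5 + 2*k + 2/3.
d = 5 from the (0,0,4) case.
Solving with deg f ≤ 5: f(k) = k*(k + 1)*(3*k**3 - 2*k**2 + 3*k + 1)/15.
So s_k = (B(k−1)f/C)·t_k = (k*(3*k**3 - 2*k**2 + 3*k + 1)/(15*k**3 + 19*k**2 + 20*k + 10))·t_k = k*(-3*k**4 - k**3 - k**2 - 4*k - 1).
Verify: -15*k**4 - 34*k**3 - 39*k**2 - 30*k - 10 matches t_k.
Sum = s_(10) − s_(1); s_(10) = -311410, s_(1) = -10 ⇒ -311400.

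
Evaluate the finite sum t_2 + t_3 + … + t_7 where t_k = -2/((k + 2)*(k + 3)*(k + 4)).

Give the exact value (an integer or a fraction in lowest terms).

t_(k+1)/t_k = (k + 2)/(k + 5).
Factor: A=k + 2; B=k + 5; C=1.
Key eq: (k + 2)·f(k+1) = (k + 4)·f(k) + (1).
From deg A=1, deg B=1, deg C=0: d=2.
Solve for f: f(k) = k*(k + 5)/12 (degree 2 ≤ 2).
Get s_k = R·t_k = k*(-k - 5)/(6*(k + 2)*(k + 3)) with R(k) = B(k−1)f(k)/C(k) = k*(k + 4)*(k + 5)/12.
Verify: -2/(k**3 + 9*k**2 + 26*k + 24) matches t_k.
Σ_(k=2)^(7) t_k = s_(8) − s_(2) = -26/165 − (-7/60) = -9/220.

Σ = -9/220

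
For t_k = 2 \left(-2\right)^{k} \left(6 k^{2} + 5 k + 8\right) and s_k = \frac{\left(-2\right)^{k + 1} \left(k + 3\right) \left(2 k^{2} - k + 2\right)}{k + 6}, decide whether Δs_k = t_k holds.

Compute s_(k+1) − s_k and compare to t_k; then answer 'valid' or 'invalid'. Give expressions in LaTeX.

Invalid: residual \frac{\left(-2\right)^{k + 1} \left(18 k^{3} + 129 k^{2} + 111 k + 150\right)}{k^{2} + 13 k + 42} ≠ 0.

s_(k+1) = (-2)**(k + 2)*(k + 4)*(-k + 2*(k + 1)**2 + 1)/(k + 7)
s_(k+1) − s_k = 2*(-2)**k*(6*k**4 + 65*k**3 + 196*k**2 + 203*k + 186)/(k**2 + 13*k + 42)
(s_(k+1) − s_k) − t_k = (-2)**(k + 1)*(18*k**3 + 129*k**2 + 111*k + 150)/(k**2 + 13*k + 42)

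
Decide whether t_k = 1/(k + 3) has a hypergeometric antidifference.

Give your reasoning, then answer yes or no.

Compute t_(k+1)/t_k: get (k + 3)/(k + 4).
Gosper form: A/B · C(k+1)/C(k) with A=k + 3, B=k + 4, C=1.
Solve (k + 3)·f(k+1) − (k + 3)·f(k) = 1.
From deg A=1, deg B=1, deg C=0: d=0.
f = c0 ⇒ A·f(k+1) − B(k−1)·f(k) − C = -1. The system {-1 = 0} is inconsistent; no antidifference.

No; the coefficient equations for f are inconsistent.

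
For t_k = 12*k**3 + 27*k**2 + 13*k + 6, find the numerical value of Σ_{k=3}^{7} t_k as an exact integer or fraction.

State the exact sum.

Σ = 13300

r(k) = (12*k**3 + 63*k**2 + 103*k + 58)/(12*k**3 + 27*k**2 + 13*k + 6) after simplifying.
Gosper form: A/B · C(k+1)/C(k) with A=1, B=1, C=k**3 + 9*k**2/4 + 13*k/12 + 1/2.
f must satisfy (1)·f(k+1) − (1)·f(k) = k**3 + 9*k**2/4 + 13*k/12 + 1/2.
Bound: deg f ≤ 4.
Solving with deg f ≤ 4: f(k) = k*(k + 2)*(3*k**2 - 3*k + 2)/12.
So s_k = (B(k−1)f/C)·t_k = (k*(k + 2)*(3*k**2 - 3*k + 2)/(12*k**3 + 27*k**2 + 13*k + 6))·t_k = k*(3*k**3 + 3*k**2 - 4*k + 4).
Check: Δs_k = 12*k**3 + 27*k**2 + 13*k + 6. ✓
Σ_(k=3)^(7) t_k = s_(8) − s_(3) = 13600 − (300) = 13300.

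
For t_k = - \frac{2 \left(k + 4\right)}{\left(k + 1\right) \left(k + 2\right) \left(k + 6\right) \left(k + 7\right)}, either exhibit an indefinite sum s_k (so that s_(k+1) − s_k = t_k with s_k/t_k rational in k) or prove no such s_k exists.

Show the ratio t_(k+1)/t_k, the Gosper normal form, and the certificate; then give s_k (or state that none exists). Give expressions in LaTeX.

s_k = \frac{k \left(- k - 7\right)}{6 \left(k^{2} + 7 k + 6\right)}

t_(k+1)/t_k = (k + 1)*(k + 5)*(k + 6)/((k + 3)*(k + 4)*(k + 8)).
So A=k + 1 and B=k + 8, with C=k**4 + 16*k**3 + 95*k**2 + 248*k + 240.
Set up (k + 1)·f(k+1) − (k + 7)·f(k) − (k**4 + 16*k**3 + 95*k**2 + 248*k + 240) = 0.
deg f ≤ 6 (via 1,1,4).
A polynomial solution: f(k) = k*(k + 2)*(k + 3)*(k + 4)*(k + 5)*(k + 7)/12.
So s_k = (B(k−1)f/C)·t_k = (k*(k + 2)*(k + 7)**2/(12*(k + 4)))·t_k = k*(-k - 7)/(6*(k**2 + 7*k + 6)).
Check: Δs_k = 2*(-k - 4)/(k**4 + 16*k**3 + 83*k**2 + 152*k + 84). ✓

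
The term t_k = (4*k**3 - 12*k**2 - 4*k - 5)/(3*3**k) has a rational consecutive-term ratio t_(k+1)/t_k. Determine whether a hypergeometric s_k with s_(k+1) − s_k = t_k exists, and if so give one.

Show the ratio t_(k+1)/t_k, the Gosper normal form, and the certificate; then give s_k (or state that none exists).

Step 1: r(k) = (4*k**3 - 16*k - 17)/(3*(4*k**3 - 12*k**2 - 4*k - 5)).
A = 1/3, B = 1, C = k**3 - 3*k**2 - k - 5/4.
Need (1/3)·f(k+1) − (1)·f(k) = k**3 - 3*k**2 - k - 5/4.
d = 3 from the (0,0,3) case.
Solving with deg f ≤ 3: f(k) = -3*(2*k**3 - 3*k**2 - 2*k - 4)/4.
R(k) = B(k−1)·f(k)/C(k) = -3*(2*k**3 - 3*k**2 - 2*k - 4)/(4*k**3 - 12*k**2 - 4*k - 5); s_k = R·t_k = (-2*k**3 + 3*k**2 + 2*k + 4)/3**k.
Δs = (4*k**3 - 12*k**2 - 4*k - 5)/(3*3**k), as required.

s_k = (-2*k**3 + 3*k**2 + 2*k + 4)/3**k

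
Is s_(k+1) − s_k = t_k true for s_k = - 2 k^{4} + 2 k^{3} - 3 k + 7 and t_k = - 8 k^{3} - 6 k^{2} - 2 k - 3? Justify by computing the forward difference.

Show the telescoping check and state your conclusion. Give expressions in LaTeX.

s_(k+1) = -3*k - 2*(k + 1)**4 + 2*(k + 1)**3 + 4
s_(k+1) − s_k = -8*k**3 - 6*k**2 - 2*k - 3
(s_(k+1) − s_k) − t_k = 0

Valid — Δs_k = t_k.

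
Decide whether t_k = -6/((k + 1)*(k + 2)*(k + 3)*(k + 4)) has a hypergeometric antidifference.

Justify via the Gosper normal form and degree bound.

Yes. s_k = k*(-k**2 - 6*k - 11)/(3*(k + 1)*(k + 2)*(k + 3)).

Ratio r(k) = (k + 1)/(k + 5).
So A=k + 1 and B=k + 5, with C=1.
Set up (k + 1)·f(k+1) − (k + 4)·f(k) − (1) = 0.
Bound: deg f ≤ 3.
Coefficient equations give f(k) = k*(k**2 + 6*k + 11)/18.
Get s_k = R·t_k = k*(-k**2 - 6*k - 11)/(3*(k + 1)*(k + 2)*(k + 3)) with R(k) = B(k−1)f(k)/C(k) = k*(k + 4)*(k**2 + 6*k + 11)/18.
Δs = -6/(k**4 + 10*k**3 + 35*k**2 + 50*k + 24), as required.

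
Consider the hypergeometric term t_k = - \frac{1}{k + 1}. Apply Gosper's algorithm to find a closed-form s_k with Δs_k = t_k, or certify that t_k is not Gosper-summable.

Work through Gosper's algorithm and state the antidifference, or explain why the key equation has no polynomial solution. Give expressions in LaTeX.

t_(k+1)/t_k = (k + 1)/(k + 2).
Gosper form: A/B · C(k+1)/C(k) with A=k + 1, B=k + 2, C=1.
Solve (k + 1)·f(k+1) − (k + 1)·f(k) = 1.
Bound: deg f ≤ 0.
Generic f = c0 gives residual -1; -1 = 0 cannot hold, so t_k is not Gosper-summable.

not Gosper-summable; s_k does not exist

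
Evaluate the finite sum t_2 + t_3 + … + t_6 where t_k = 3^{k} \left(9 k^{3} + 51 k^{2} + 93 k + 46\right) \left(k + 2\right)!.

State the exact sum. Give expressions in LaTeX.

Ratio r(k) = 3*(9*k**4 + 105*k**3 + 456*k**2 + 865*k + 597)/(9*k**3 + 51*k**2 + 93*k + 46).
Factor: A=3*k + 9; B=1; C=k**3 + 17*k**2/3 + 31*k/3 + 46/9.
Need (3*k + 9)·f(k+1) − (1)·f(k) = k**3 + 17*k**2/3 + 31*k/3 + 46/9.
Bound: deg f ≤ 2.
Match coefficients ⇒ f(k) = (3*k**2 + 3*k - 1)/9.
So s_k = (B(k−1)f/C)·t_k = ((3*k**2 + 3*k - 1)/(9*k**3 + 51*k**2 + 93*k + 46))·t_k = 3**k*(3*k**2 + 3*k - 1)*factorial(k + 2).
Δs = 3**k*(9*k**3 + 51*k**2 + 93*k + 46)*factorial(k + 2), as required.
Evaluate s at k=7 and k=2: 132534299520 and 3672; difference 132534295848.

Σ = 132534295848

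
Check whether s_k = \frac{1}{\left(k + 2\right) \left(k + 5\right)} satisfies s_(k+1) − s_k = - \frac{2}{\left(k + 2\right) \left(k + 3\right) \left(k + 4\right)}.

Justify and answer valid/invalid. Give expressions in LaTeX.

s_(k+1) = 1/((k + 3)*(k + 6))
s_(k+1) − s_k = 2*(-k - 4)/(k**4 + 16*k**3 + 91*k**2 + 216*k + 180)
(s_(k+1) − s_k) − t_k = 2*(3*k + 14)/(k**5 + 20*k**4 + 155*k**3 + 580*k**2 + 1044*k + 720)

Invalid: residual \frac{2 \left(3 k + 14\right)}{k^{5} + 20 k^{4} + 155 k^{3} + 580 k^{2} + 1044 k + 720} ≠ 0.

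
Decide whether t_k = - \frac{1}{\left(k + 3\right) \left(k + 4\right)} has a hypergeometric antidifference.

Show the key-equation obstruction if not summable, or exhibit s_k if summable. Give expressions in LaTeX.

Yes. s_k = - \frac{k}{3 k + 9}.

Step 1: r(k) = (k + 3)/(k + 5).
Take A(k)=k + 3, B(k)=k + 5, C(k)=1.
Solve (k + 3)·f(k+1) − (k + 4)·f(k) = 1.
From deg A=1, deg B=1, deg C=0: d=1.
Match coefficients ⇒ f(k) = k/3.
Then R = B(k−1)f/C = k*(k + 4)/3, so s_k = R(k)·t_k = -k/(3*k + 9).
Verify: -1/(k**2 + 7*k + 12) matches t_k.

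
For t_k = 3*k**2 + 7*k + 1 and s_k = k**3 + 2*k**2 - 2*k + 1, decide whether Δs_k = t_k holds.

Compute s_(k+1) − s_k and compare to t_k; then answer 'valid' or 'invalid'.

Valid: the claim telescopes to t_k.

s_(k+1) = k**3 + 5*k**2 + 5*k + 2
s_(k+1) − s_k = 3*k**2 + 7*k + 1
(s_(k+1) − s_k) − t_k = 0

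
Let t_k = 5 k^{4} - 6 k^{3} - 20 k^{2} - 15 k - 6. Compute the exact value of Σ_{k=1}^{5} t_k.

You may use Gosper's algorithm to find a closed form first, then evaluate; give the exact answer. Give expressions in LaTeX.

t_(k+1)/t_k = (5*k**4 + 14*k**3 - 8*k**2 - 53*k - 42)/(5*k**4 - 6*k**3 - 20*k**2 - 15*k - 6).
Gosper form: A/B · C(k+1)/C(k) with A=1, B=1, C=k**4 - 6*k**3/5 - 4*k**2 - 3*k - 6/5.
Set up (1)·f(k+1) − (1)·f(k) − (k**4 - 6*k**3/5 - 4*k**2 - 3*k - 6/5) = 0.
Degrees (0,0,4) ⇒ d ≤ 5.
Solving with deg f ≤ 5: f(k) = k*(k + 1)*(k**3 - 5*k**2 + 3*k - 2)/5.
Get s_k = R·t_k = k*(k**4 - 4*k**3 - 2*k**2 + k - 2) with R(k) = B(k−1)f(k)/C(k) = k*(k**3 - 5*k**2 + 3*k - 2)/(5*k**3 - 11*k**2 - 9*k - 6).
Δs = 5*k**4 - 6*k**3 - 20*k**2 - 15*k - 6, as required.
Evaluate s at k=6 and k=1: 2184 and -6; difference 2190.

Σ = 2190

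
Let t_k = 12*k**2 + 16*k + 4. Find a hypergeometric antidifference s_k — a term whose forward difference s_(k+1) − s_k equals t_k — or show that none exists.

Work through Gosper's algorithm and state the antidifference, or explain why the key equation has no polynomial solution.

t_(k+1)/t_k = (3*k**2 + 10*k + 8)/(3*k**2 + 4*k + 1).
Take A(k)=1, B(k)=1, C(k)=k**2 + 4*k/3 + 1/3.
Set up (1)·f(k+1) − (1)·f(k) − (k**2 + 4*k/3 + 1/3) = 0.
From deg A=0, deg B=0, deg C=2: d=3.
A polynomial solution: f(k) = k*(k + 1)*(2*k - 1)/6.
Certificate R = B(k−1)f/C = k*(2*k - 1)/(2*(3*k + 1)) gives s_k = 2*k*(2*k**2 + k - 1).
Check: Δs_k = 12*k**2 + 16*k + 4. ✓

s_k = 2*k*(2*k**2 + k - 1)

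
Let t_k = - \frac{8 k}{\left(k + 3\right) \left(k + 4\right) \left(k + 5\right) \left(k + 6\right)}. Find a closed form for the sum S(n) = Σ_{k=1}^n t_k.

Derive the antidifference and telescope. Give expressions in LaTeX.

Step 1: r(k) = (k + 1)*(k + 3)/(k*(k + 7)).
Gosper form: A/B · C(k+1)/C(k) with A=k + 3, B=k + 7, C=k.
Need (k + 3)·f(k+1) − (k + 6)·f(k) = k.
From deg A=1, deg B=1, deg C=1: d=3.
Solving with deg f ≤ 3: f(k) = k*(k - 1)*(k + 13)/120.
R(k) = B(k−1)·f(k)/C(k) = (k - 1)*(k + 6)*(k + 13)/120; s_k = R·t_k = k*(-k**2 - 12*k + 13)/(15*(k + 3)*(k + 4)*(k + 5)).
s_(k+1) − s_k = -8*k/(k**4 + 18*k**3 + 119*k**2 + 342*k + 360) = t_k.
Telescope: S(n) = s_(n+1) − s_(1) = n*(-n**2 - 15*n - 14)/(15*(n**3 + 15*n**2 + 74*n + 120)) − (0) = n*(-n**2 - 15*n - 14)/(15*(n**3 + 15*n**2 + 74*n + 120)).

S(n) = \frac{n \left(- n^{2} - 15 n - 14\right)}{15 \left(n^{3} + 15 n^{2} + 74 n + 120\right)}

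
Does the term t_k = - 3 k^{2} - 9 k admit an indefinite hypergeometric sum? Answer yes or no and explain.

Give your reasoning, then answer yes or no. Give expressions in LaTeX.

Ratio r(k) = (k**2 + 5*k + 4)/(k*(k + 3)).
Factor: A=1; B=1; C=k**2 + 3*k.
Solve (1)·f(k+1) − (1)·f(k) = k**2 + 3*k.
Degrees (0,0,2) ⇒ d ≤ 3.
A polynomial solution: f(k) = k*(k - 1)*(k + 4)/3.
Certificate R = B(k−1)f/C = (k - 1)*(k + 4)/(3*(k + 3)) gives s_k = k*(-k**2 - 3*k + 4).
Δs = 3*k*(-k - 3), as required.

Yes. s_k = k \left(- k^{2} - 3 k + 4\right).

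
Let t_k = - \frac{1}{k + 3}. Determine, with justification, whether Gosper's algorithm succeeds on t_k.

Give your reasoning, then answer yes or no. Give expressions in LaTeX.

No — t_k has no hypergeometric antidifference.

The ratio is (k + 3)/(k + 4).
Factor: A=k + 3; B=k + 4; C=1.
Solve (k + 3)·f(k+1) − (k + 3)·f(k) = 1.
Degrees (1,1,0) ⇒ d ≤ 0.
Write f(k) = c0. Then LHS − RHS = -1, requiring -1 = 0: contradictory. No certificate.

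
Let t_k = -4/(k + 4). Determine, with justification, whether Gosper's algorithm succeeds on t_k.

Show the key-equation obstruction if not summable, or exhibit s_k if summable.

Step 1: r(k) = (k + 4)/(k + 5).
Take A(k)=k + 4, B(k)=k + 5, C(k)=1.
f must satisfy (k + 4)·f(k+1) − (k + 4)·f(k) = 1.
Degrees (1,1,0) ⇒ d ≤ 0.
Put f(k) = c0: A·f(k+1) − B(k−1)·f(k) − C = -1; need -1 = 0 — inconsistent ⇒ no f, not summable.

No — key equation has no polynomial f.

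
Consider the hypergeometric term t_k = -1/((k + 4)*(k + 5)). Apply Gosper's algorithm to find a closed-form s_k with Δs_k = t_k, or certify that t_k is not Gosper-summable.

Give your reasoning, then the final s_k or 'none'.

Step 1: r(k) = (k + 4)/(k + 6).
A = k + 4, B = k + 6, C = 1.
Key eq: (k + 4)·f(k+1) = (k + 5)·f(k) + (1).
Degrees (1,1,0) ⇒ d ≤ 1.
Solving with deg f ≤ 1: f(k) = k/4.
So s_k = (B(k−1)f/C)·t_k = (k*(k + 5)/4)·t_k = -k/(4*k + 16).
Check: Δs_k = -1/(k**2 + 9*k + 20). ✓

s_k = -k/(4*k + 16)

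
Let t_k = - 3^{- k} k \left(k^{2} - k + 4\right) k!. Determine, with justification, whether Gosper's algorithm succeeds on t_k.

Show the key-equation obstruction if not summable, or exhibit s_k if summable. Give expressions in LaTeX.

Yes. s_k = - 3^{1 - k} k \left(k - 1\right) k!.

Ratio r(k) = (k + 1)**2*(-k + (k + 1)**2 + 3)/(3*k*(k**2 - k + 4)).
Take A(k)=k/3 + 1/3, B(k)=1, C(k)=k**3 - k**2 + 4*k.
Solve (k/3 + 1/3)·f(k+1) − (1)·f(k) = k**3 - k**2 + 4*k.
Bound: deg f ≤ 2.
Solve for f: f(k) = 3*k*(k - 1) (degree 2 ≤ 2).
Then R = B(k−1)f/C = 3*(k - 1)/(k**2 - k + 4), so s_k = R(k)·t_k = -3**(1 - k)*k*(k - 1)*factorial(k).
Verify: -k*(k**2 - k + 4)*factorial(k)/3**k matches t_k.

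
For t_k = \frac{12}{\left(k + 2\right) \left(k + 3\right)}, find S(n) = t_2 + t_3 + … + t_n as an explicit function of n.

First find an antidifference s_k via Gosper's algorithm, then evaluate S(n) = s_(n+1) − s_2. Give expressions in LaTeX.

S(n) = \frac{3 \left(n - 1\right)}{n + 3}

Step 1: r(k) = (k + 2)/(k + 4).
Factor: A=k + 2; B=k + 4; C=1.
Need (k + 2)·f(k+1) − (k + 3)·f(k) = 1.
Degrees (1,1,0) ⇒ d ≤ 1.
Solve for f: f(k) = k/2 (degree 1 ≤ 1).
Get s_k = R·t_k = 6*k/(k + 2) with R(k) = B(k−1)f(k)/C(k) = k*(k + 3)/2.
s_(k+1) − s_k = 12/(k**2 + 5*k + 6) = t_k.
Telescope: S(n) = s_(n+1) − s_(2) = 6*(n + 1)/(n + 3) − (3) = 3*(n - 1)/(n + 3).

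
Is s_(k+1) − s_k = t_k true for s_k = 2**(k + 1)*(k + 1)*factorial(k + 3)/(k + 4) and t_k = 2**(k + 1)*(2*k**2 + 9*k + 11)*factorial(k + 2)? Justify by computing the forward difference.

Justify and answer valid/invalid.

Invalid: residual -2**(k + 1)*(2*k**3 + 17*k**2 + 46*k + 43)*factorial(k + 2)/((k + 4)*(k + 5)) ≠ 0.

s_(k+1) = 2**(k + 2)*(k + 2)*factorial(k + 4)/(k + 5)
s_(k+1) − s_k = 2**(k + 1)*(2*k**3 + 19*k**2 + 58*k + 59)*factorial(k + 3)/((k + 4)*(k + 5))
(s_(k+1) − s_k) − t_k = -2**(k + 1)*(2*k**3 + 17*k**2 + 46*k + 43)*factorial(k + 2)/((k + 4)*(k + 5))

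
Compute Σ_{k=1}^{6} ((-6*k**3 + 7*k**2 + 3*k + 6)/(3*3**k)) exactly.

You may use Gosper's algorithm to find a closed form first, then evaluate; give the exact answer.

r(k) = (6*k**3 + 11*k**2 + k - 10)/(3*(6*k**3 - 7*k**2 - 3*k - 6)) after simplifying.
Normal form (A,B,C) = (1/3, 1, k**3 - 7*k**2/6 - k/2 - 1).
Solve (1/3)·f(k+1) − (1)·f(k) = k**3 - 7*k**2/6 - k/2 - 1.
Degrees (0,0,3) ⇒ d ≤ 3.
Coefficient equations give f(k) = -(3*k**3 + k**2 + 4*k + 1)/2.
Then R = B(k−1)f/C = -3*(3*k**3 + k**2 + 4*k + 1)/(6*k**3 - 7*k**2 - 3*k - 6), so s_k = R(k)·t_k = (3*k**3 + k**2 + 4*k + 1)/3**k.
Check: Δs_k = (-6*k**3 + 7*k**2 + 3*k + 6)/(3*3**k). ✓
Evaluate s at k=7 and k=1: 41/81 and 3; difference -202/81.

Σ = -202/81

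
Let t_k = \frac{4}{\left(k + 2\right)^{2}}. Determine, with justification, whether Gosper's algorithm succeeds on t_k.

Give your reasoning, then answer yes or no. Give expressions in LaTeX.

r(k) = (k + 2)**2/(k + 3)**2 after simplifying.
So A=k**2 + 4*k + 4 and B=k**2 + 6*k + 9, with C=1.
f must satisfy (k**2 + 4*k + 4)·f(k+1) − (k**2 + 4*k + 4)·f(k) = 1.
d = 0 from the (2,2,0) case.
Generic f = c0 gives residual -1; -1 = 0 cannot hold, so t_k is not Gosper-summable.

No — t_k has no hypergeometric antidifference.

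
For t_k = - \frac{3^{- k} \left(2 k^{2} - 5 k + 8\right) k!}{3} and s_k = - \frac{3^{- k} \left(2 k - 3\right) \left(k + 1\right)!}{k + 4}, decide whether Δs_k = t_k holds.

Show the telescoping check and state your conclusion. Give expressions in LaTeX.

Invalid: residual \frac{3^{- k} \left(2 k^{3} + 3 k^{2} - 18 k + 41\right) k!}{\left(k + 4\right) \left(k + 5\right)} ≠ 0.

s_(k+1) = -(2*k - 1)*factorial(k + 2)/(3*3**k*(k + 5))
s_(k+1) − s_k = -(2*k**3 + 5*k**2 - 11*k + 37)*factorial(k + 1)/(3*3**k*(k + 4)*(k + 5))
(s_(k+1) − s_k) − t_k = (2*k**3 + 3*k**2 - 18*k + 41)*factorial(k)/(3**k*(k + 4)*(k + 5))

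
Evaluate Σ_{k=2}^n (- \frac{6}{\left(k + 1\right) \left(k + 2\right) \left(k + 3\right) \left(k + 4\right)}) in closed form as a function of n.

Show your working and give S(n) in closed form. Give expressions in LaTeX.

Ratio r(k) = (k + 1)/(k + 5).
Gosper form: A/B · C(k+1)/C(k) with A=k + 1, B=k + 5, C=1.
Solve (k + 1)·f(k+1) − (k + 4)·f(k) = 1.
Bound: deg f ≤ 3.
Solving with deg f ≤ 3: f(k) = k*(k**2 + 6*k + 11)/18.
So s_k = (B(k−1)f/C)·t_k = (k*(k + 4)*(k**2 + 6*k + 11)/18)·t_k = k*(-k**2 - 6*k - 11)/(3*(k + 1)*(k + 2)*(k + 3)).
Check: Δs_k = -6/(k**4 + 10*k**3 + 35*k**2 + 50*k + 24). ✓
Σ_(k=2)^n t_k = s_(n+1) − s_(2) = ((-n**3 - 9*n**2 - 26*n - 18)/(3*(n**3 + 9*n**2 + 26*n + 24))) − (-3/10), i.e. (-n**3 - 9*n**2 - 26*n + 36)/(30*(n**3 + 9*n**2 + 26*n + 24)).

S(n) = \frac{- n^{3} - 9 n^{2} - 26 n + 36}{30 \left(n^{3} + 9 n^{2} + 26 n + 24\right)}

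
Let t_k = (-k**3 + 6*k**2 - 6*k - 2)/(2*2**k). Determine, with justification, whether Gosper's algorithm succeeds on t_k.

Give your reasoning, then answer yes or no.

Ratio r(k) = (k**3 - 3*k**2 - 3*k + 3)/(2*(k**3 - 6*k**2 + 6*k + 2)).
Normal form (A,B,C) = (1/2, 1, k**3 - 6*k**2 + 6*k + 2).
Set up (1/2)·f(k+1) − (1)·f(k) − (k**3 - 6*k**2 + 6*k + 2) = 0.
Degrees (0,0,3) ⇒ d ≤ 3.
Solve for f: f(k) = -2*(k**3 - 3*k**2 + 3*k + 3) (degree 3 ≤ 3).
Certificate R = B(k−1)f/C = -2*(k**3 - 3*k**2 + 3*k + 3)/(k**3 - 6*k**2 + 6*k + 2) gives s_k = (k**3 - 3*k**2 + 3*k + 3)/2**k.
Check: Δs_k = (-k**3 + 6*k**2 - 6*k - 2)/(2*2**k). ✓

Yes. s_k = (k**3 - 3*k**2 + 3*k + 3)/2**k.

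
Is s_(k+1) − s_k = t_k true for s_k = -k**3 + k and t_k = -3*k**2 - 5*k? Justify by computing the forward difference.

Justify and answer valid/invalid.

s_(k+1) = k - (k + 1)**3 + 1
s_(k+1) − s_k = 3*k*(-k - 1)
(s_(k+1) − s_k) − t_k = 2*k

Invalid: residual 2*k ≠ 0.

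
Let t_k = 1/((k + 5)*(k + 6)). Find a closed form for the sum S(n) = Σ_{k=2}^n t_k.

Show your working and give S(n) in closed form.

S(n) = (n - 1)/(7*(n + 6))

The ratio is (k + 5)/(k + 7).
A = k + 5, B = k + 7, C = 1.
f must satisfy (k + 5)·f(k+1) − (k + 6)·f(k) = 1.
From deg A=1, deg B=1, deg C=0: d=1.
Match coefficients ⇒ f(k) = k/5.
Then R = B(k−1)f/C = k*(k + 6)/5, so s_k = R(k)·t_k = k/(5*(k + 5)).
Δs = 1/(k**2 + 11*k + 30), as required.
s_(n+1) = (n + 1)/(5*(n + 6)) and s_(2) = 2/35, so S(n) = (n - 1)/(7*(n + 6)).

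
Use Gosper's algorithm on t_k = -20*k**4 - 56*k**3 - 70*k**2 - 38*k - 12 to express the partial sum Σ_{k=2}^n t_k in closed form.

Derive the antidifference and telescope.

The ratio is (10*k**4 + 68*k**3 + 179*k**2 + 213*k + 98)/(10*k**4 + 28*k**3 + 35*k**2 + 19*k + 6).
A = 1, B = 1, C = k**4 + 14*k**3/5 + 7*k**2/2 + 19*k/10 + 3/5.
f must satisfy (1)·f(k+1) − (1)·f(k) = k**4 + 14*k**3/5 + 7*k**2/2 + 19*k/10 + 3/5.
From deg A=0, deg B=0, deg C=4: d=5.
Solving with deg f ≤ 5: f(k) = k*(2*k**4 + 2*k**3 + k**2 - k + 2)/10.
Then R = B(k−1)f/C = k*(2*k**4 + 2*k**3 + k**2 - k + 2)/(10*k**4 + 28*k**3 + 35*k**2 + 19*k + 6), so s_k = R(k)·t_k = 2*k*(-2*k**4 - 2*k**3 - k**2 + k - 2).
Verify: -20*k**4 - 56*k**3 - 70*k**2 - 38*k - 12 matches t_k.
Evaluate: s_(n+1) = -4*n**5 - 24*n**4 - 58*n**3 - 68*n**2 - 42*n - 12; subtract s_(2) = -208 ⇒ S(n) = -4*n**5 - 24*n**4 - 58*n**3 - 68*n**2 - 42*n + 196.

S(n) = -4*n**5 - 24*n**4 - 58*n**3 - 68*n**2 - 42*n + 196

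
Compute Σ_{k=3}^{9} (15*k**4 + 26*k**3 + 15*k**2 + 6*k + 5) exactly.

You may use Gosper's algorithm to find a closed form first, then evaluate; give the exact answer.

r(k) = (15*k**4 + 86*k**3 + 183*k**2 + 174*k + 67)/(15*k**4 + 26*k**3 + 15*k**2 + 6*k + 5) after simplifying.
Factor: A=1; B=1; C=k**4 + 26*k**3/15 + k**2 + 2*k/5 + 1/3.
f must satisfy (1)·f(k+1) − (1)·f(k) = k**4 + 26*k**3/15 + k**2 + 2*k/5 + 1/3.
From deg A=0, deg B=0, deg C=4: d=5.
Solve for f: f(k) = k*(3*k**4 - k**3 - 3*k**2 + 2*k + 4)/15 (degree 5 ≤ 5).
Certificate R = B(k−1)f/C = k*(3*k**4 - k**3 - 3*k**2 + 2*k + 4)/(15*k**4 + 26*k**3 + 15*k**2 + 6*k + 5) gives s_k = k*(3*k**4 - k**3 - 3*k**2 + 2*k + 4).
s_(k+1) − s_k = 15*k**4 + 26*k**3 + 15*k**2 + 6*k + 5 = t_k.
Σ_(k=3)^(9) t_k = s_(10) − s_(3) = 287240 − (597) = 286643.

Σ = 286643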